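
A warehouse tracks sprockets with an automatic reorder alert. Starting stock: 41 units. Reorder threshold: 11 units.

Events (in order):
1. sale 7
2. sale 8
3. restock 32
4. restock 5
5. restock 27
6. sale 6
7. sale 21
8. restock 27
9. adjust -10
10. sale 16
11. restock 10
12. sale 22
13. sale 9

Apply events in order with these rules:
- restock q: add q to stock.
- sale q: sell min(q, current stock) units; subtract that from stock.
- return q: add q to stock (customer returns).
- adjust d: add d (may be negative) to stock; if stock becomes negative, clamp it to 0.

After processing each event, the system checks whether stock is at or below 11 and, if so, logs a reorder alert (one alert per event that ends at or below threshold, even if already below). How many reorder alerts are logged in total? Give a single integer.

Answer: 0

Derivation:
Processing events:
Start: stock = 41
  Event 1 (sale 7): sell min(7,41)=7. stock: 41 - 7 = 34. total_sold = 7
  Event 2 (sale 8): sell min(8,34)=8. stock: 34 - 8 = 26. total_sold = 15
  Event 3 (restock 32): 26 + 32 = 58
  Event 4 (restock 5): 58 + 5 = 63
  Event 5 (restock 27): 63 + 27 = 90
  Event 6 (sale 6): sell min(6,90)=6. stock: 90 - 6 = 84. total_sold = 21
  Event 7 (sale 21): sell min(21,84)=21. stock: 84 - 21 = 63. total_sold = 42
  Event 8 (restock 27): 63 + 27 = 90
  Event 9 (adjust -10): 90 + -10 = 80
  Event 10 (sale 16): sell min(16,80)=16. stock: 80 - 16 = 64. total_sold = 58
  Event 11 (restock 10): 64 + 10 = 74
  Event 12 (sale 22): sell min(22,74)=22. stock: 74 - 22 = 52. total_sold = 80
  Event 13 (sale 9): sell min(9,52)=9. stock: 52 - 9 = 43. total_sold = 89
Final: stock = 43, total_sold = 89

Checking against threshold 11:
  After event 1: stock=34 > 11
  After event 2: stock=26 > 11
  After event 3: stock=58 > 11
  After event 4: stock=63 > 11
  After event 5: stock=90 > 11
  After event 6: stock=84 > 11
  After event 7: stock=63 > 11
  After event 8: stock=90 > 11
  After event 9: stock=80 > 11
  After event 10: stock=64 > 11
  After event 11: stock=74 > 11
  After event 12: stock=52 > 11
  After event 13: stock=43 > 11
Alert events: []. Count = 0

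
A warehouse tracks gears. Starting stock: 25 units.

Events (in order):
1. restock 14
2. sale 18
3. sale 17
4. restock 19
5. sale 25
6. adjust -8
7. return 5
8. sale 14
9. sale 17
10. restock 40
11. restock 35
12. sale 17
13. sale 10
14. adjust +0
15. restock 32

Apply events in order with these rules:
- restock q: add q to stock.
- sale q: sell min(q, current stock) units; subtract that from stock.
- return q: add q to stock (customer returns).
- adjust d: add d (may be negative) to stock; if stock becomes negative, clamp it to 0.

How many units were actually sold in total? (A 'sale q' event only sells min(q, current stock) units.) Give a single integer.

Processing events:
Start: stock = 25
  Event 1 (restock 14): 25 + 14 = 39
  Event 2 (sale 18): sell min(18,39)=18. stock: 39 - 18 = 21. total_sold = 18
  Event 3 (sale 17): sell min(17,21)=17. stock: 21 - 17 = 4. total_sold = 35
  Event 4 (restock 19): 4 + 19 = 23
  Event 5 (sale 25): sell min(25,23)=23. stock: 23 - 23 = 0. total_sold = 58
  Event 6 (adjust -8): 0 + -8 = 0 (clamped to 0)
  Event 7 (return 5): 0 + 5 = 5
  Event 8 (sale 14): sell min(14,5)=5. stock: 5 - 5 = 0. total_sold = 63
  Event 9 (sale 17): sell min(17,0)=0. stock: 0 - 0 = 0. total_sold = 63
  Event 10 (restock 40): 0 + 40 = 40
  Event 11 (restock 35): 40 + 35 = 75
  Event 12 (sale 17): sell min(17,75)=17. stock: 75 - 17 = 58. total_sold = 80
  Event 13 (sale 10): sell min(10,58)=10. stock: 58 - 10 = 48. total_sold = 90
  Event 14 (adjust +0): 48 + 0 = 48
  Event 15 (restock 32): 48 + 32 = 80
Final: stock = 80, total_sold = 90

Answer: 90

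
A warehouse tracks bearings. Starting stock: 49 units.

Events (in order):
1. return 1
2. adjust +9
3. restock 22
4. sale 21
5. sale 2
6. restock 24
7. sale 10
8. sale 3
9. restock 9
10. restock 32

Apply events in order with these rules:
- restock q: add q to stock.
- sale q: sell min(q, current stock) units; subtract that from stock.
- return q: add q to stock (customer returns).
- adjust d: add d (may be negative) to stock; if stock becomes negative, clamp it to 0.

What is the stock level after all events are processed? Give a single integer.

Answer: 110

Derivation:
Processing events:
Start: stock = 49
  Event 1 (return 1): 49 + 1 = 50
  Event 2 (adjust +9): 50 + 9 = 59
  Event 3 (restock 22): 59 + 22 = 81
  Event 4 (sale 21): sell min(21,81)=21. stock: 81 - 21 = 60. total_sold = 21
  Event 5 (sale 2): sell min(2,60)=2. stock: 60 - 2 = 58. total_sold = 23
  Event 6 (restock 24): 58 + 24 = 82
  Event 7 (sale 10): sell min(10,82)=10. stock: 82 - 10 = 72. total_sold = 33
  Event 8 (sale 3): sell min(3,72)=3. stock: 72 - 3 = 69. total_sold = 36
  Event 9 (restock 9): 69 + 9 = 78
  Event 10 (restock 32): 78 + 32 = 110
Final: stock = 110, total_sold = 36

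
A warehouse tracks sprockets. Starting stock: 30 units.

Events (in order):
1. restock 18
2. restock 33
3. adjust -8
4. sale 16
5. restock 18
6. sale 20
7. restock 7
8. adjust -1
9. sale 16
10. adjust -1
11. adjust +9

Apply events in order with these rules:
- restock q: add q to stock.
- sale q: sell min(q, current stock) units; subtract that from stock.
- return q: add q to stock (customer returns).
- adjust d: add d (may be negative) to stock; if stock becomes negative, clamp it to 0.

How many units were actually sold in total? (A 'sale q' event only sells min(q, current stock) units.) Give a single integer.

Answer: 52

Derivation:
Processing events:
Start: stock = 30
  Event 1 (restock 18): 30 + 18 = 48
  Event 2 (restock 33): 48 + 33 = 81
  Event 3 (adjust -8): 81 + -8 = 73
  Event 4 (sale 16): sell min(16,73)=16. stock: 73 - 16 = 57. total_sold = 16
  Event 5 (restock 18): 57 + 18 = 75
  Event 6 (sale 20): sell min(20,75)=20. stock: 75 - 20 = 55. total_sold = 36
  Event 7 (restock 7): 55 + 7 = 62
  Event 8 (adjust -1): 62 + -1 = 61
  Event 9 (sale 16): sell min(16,61)=16. stock: 61 - 16 = 45. total_sold = 52
  Event 10 (adjust -1): 45 + -1 = 44
  Event 11 (adjust +9): 44 + 9 = 53
Final: stock = 53, total_sold = 52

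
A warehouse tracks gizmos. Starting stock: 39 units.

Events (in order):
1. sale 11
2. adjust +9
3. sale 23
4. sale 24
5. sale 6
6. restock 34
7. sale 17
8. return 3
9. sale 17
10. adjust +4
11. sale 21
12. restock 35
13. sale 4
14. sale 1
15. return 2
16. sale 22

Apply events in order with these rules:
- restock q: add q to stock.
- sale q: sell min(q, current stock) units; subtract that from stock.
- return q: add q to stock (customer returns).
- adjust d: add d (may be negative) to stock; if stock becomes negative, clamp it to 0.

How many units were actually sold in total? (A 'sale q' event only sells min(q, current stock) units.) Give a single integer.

Processing events:
Start: stock = 39
  Event 1 (sale 11): sell min(11,39)=11. stock: 39 - 11 = 28. total_sold = 11
  Event 2 (adjust +9): 28 + 9 = 37
  Event 3 (sale 23): sell min(23,37)=23. stock: 37 - 23 = 14. total_sold = 34
  Event 4 (sale 24): sell min(24,14)=14. stock: 14 - 14 = 0. total_sold = 48
  Event 5 (sale 6): sell min(6,0)=0. stock: 0 - 0 = 0. total_sold = 48
  Event 6 (restock 34): 0 + 34 = 34
  Event 7 (sale 17): sell min(17,34)=17. stock: 34 - 17 = 17. total_sold = 65
  Event 8 (return 3): 17 + 3 = 20
  Event 9 (sale 17): sell min(17,20)=17. stock: 20 - 17 = 3. total_sold = 82
  Event 10 (adjust +4): 3 + 4 = 7
  Event 11 (sale 21): sell min(21,7)=7. stock: 7 - 7 = 0. total_sold = 89
  Event 12 (restock 35): 0 + 35 = 35
  Event 13 (sale 4): sell min(4,35)=4. stock: 35 - 4 = 31. total_sold = 93
  Event 14 (sale 1): sell min(1,31)=1. stock: 31 - 1 = 30. total_sold = 94
  Event 15 (return 2): 30 + 2 = 32
  Event 16 (sale 22): sell min(22,32)=22. stock: 32 - 22 = 10. total_sold = 116
Final: stock = 10, total_sold = 116

Answer: 116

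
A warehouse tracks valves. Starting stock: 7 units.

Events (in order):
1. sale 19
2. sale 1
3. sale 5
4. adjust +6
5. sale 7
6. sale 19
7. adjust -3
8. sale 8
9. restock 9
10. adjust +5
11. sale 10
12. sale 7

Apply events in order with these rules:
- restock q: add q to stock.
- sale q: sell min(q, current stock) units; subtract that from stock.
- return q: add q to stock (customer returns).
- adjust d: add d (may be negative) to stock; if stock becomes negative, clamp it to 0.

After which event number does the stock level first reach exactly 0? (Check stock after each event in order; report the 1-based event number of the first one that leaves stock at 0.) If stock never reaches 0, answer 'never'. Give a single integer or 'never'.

Answer: 1

Derivation:
Processing events:
Start: stock = 7
  Event 1 (sale 19): sell min(19,7)=7. stock: 7 - 7 = 0. total_sold = 7
  Event 2 (sale 1): sell min(1,0)=0. stock: 0 - 0 = 0. total_sold = 7
  Event 3 (sale 5): sell min(5,0)=0. stock: 0 - 0 = 0. total_sold = 7
  Event 4 (adjust +6): 0 + 6 = 6
  Event 5 (sale 7): sell min(7,6)=6. stock: 6 - 6 = 0. total_sold = 13
  Event 6 (sale 19): sell min(19,0)=0. stock: 0 - 0 = 0. total_sold = 13
  Event 7 (adjust -3): 0 + -3 = 0 (clamped to 0)
  Event 8 (sale 8): sell min(8,0)=0. stock: 0 - 0 = 0. total_sold = 13
  Event 9 (restock 9): 0 + 9 = 9
  Event 10 (adjust +5): 9 + 5 = 14
  Event 11 (sale 10): sell min(10,14)=10. stock: 14 - 10 = 4. total_sold = 23
  Event 12 (sale 7): sell min(7,4)=4. stock: 4 - 4 = 0. total_sold = 27
Final: stock = 0, total_sold = 27

First zero at event 1.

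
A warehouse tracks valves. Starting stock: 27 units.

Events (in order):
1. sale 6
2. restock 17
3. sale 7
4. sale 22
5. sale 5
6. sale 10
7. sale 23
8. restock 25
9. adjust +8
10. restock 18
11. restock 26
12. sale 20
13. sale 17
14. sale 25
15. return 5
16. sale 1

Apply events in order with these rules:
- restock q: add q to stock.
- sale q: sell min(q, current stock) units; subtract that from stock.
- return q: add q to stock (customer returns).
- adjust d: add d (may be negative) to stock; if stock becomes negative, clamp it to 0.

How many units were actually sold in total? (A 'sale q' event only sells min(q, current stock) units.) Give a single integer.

Processing events:
Start: stock = 27
  Event 1 (sale 6): sell min(6,27)=6. stock: 27 - 6 = 21. total_sold = 6
  Event 2 (restock 17): 21 + 17 = 38
  Event 3 (sale 7): sell min(7,38)=7. stock: 38 - 7 = 31. total_sold = 13
  Event 4 (sale 22): sell min(22,31)=22. stock: 31 - 22 = 9. total_sold = 35
  Event 5 (sale 5): sell min(5,9)=5. stock: 9 - 5 = 4. total_sold = 40
  Event 6 (sale 10): sell min(10,4)=4. stock: 4 - 4 = 0. total_sold = 44
  Event 7 (sale 23): sell min(23,0)=0. stock: 0 - 0 = 0. total_sold = 44
  Event 8 (restock 25): 0 + 25 = 25
  Event 9 (adjust +8): 25 + 8 = 33
  Event 10 (restock 18): 33 + 18 = 51
  Event 11 (restock 26): 51 + 26 = 77
  Event 12 (sale 20): sell min(20,77)=20. stock: 77 - 20 = 57. total_sold = 64
  Event 13 (sale 17): sell min(17,57)=17. stock: 57 - 17 = 40. total_sold = 81
  Event 14 (sale 25): sell min(25,40)=25. stock: 40 - 25 = 15. total_sold = 106
  Event 15 (return 5): 15 + 5 = 20
  Event 16 (sale 1): sell min(1,20)=1. stock: 20 - 1 = 19. total_sold = 107
Final: stock = 19, total_sold = 107

Answer: 107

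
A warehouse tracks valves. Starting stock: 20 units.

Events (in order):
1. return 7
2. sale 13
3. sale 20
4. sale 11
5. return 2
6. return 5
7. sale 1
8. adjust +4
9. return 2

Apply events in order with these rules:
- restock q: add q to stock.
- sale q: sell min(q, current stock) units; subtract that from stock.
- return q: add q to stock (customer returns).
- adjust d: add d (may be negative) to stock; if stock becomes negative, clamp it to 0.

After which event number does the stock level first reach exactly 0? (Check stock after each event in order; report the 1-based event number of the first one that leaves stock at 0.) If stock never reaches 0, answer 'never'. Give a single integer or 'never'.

Processing events:
Start: stock = 20
  Event 1 (return 7): 20 + 7 = 27
  Event 2 (sale 13): sell min(13,27)=13. stock: 27 - 13 = 14. total_sold = 13
  Event 3 (sale 20): sell min(20,14)=14. stock: 14 - 14 = 0. total_sold = 27
  Event 4 (sale 11): sell min(11,0)=0. stock: 0 - 0 = 0. total_sold = 27
  Event 5 (return 2): 0 + 2 = 2
  Event 6 (return 5): 2 + 5 = 7
  Event 7 (sale 1): sell min(1,7)=1. stock: 7 - 1 = 6. total_sold = 28
  Event 8 (adjust +4): 6 + 4 = 10
  Event 9 (return 2): 10 + 2 = 12
Final: stock = 12, total_sold = 28

First zero at event 3.

Answer: 3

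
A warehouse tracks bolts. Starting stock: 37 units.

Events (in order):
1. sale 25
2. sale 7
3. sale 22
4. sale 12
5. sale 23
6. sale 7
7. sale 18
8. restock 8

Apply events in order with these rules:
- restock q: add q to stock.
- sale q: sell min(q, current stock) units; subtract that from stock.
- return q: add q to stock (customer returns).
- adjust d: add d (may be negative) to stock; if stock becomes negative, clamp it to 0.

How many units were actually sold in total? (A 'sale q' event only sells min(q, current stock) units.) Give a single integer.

Answer: 37

Derivation:
Processing events:
Start: stock = 37
  Event 1 (sale 25): sell min(25,37)=25. stock: 37 - 25 = 12. total_sold = 25
  Event 2 (sale 7): sell min(7,12)=7. stock: 12 - 7 = 5. total_sold = 32
  Event 3 (sale 22): sell min(22,5)=5. stock: 5 - 5 = 0. total_sold = 37
  Event 4 (sale 12): sell min(12,0)=0. stock: 0 - 0 = 0. total_sold = 37
  Event 5 (sale 23): sell min(23,0)=0. stock: 0 - 0 = 0. total_sold = 37
  Event 6 (sale 7): sell min(7,0)=0. stock: 0 - 0 = 0. total_sold = 37
  Event 7 (sale 18): sell min(18,0)=0. stock: 0 - 0 = 0. total_sold = 37
  Event 8 (restock 8): 0 + 8 = 8
Final: stock = 8, total_sold = 37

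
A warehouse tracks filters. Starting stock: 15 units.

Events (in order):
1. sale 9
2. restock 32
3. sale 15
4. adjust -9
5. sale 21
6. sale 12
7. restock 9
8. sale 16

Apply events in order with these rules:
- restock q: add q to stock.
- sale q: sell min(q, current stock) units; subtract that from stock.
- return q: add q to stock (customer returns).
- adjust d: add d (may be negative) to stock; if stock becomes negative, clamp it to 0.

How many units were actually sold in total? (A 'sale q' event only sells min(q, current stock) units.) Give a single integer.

Answer: 47

Derivation:
Processing events:
Start: stock = 15
  Event 1 (sale 9): sell min(9,15)=9. stock: 15 - 9 = 6. total_sold = 9
  Event 2 (restock 32): 6 + 32 = 38
  Event 3 (sale 15): sell min(15,38)=15. stock: 38 - 15 = 23. total_sold = 24
  Event 4 (adjust -9): 23 + -9 = 14
  Event 5 (sale 21): sell min(21,14)=14. stock: 14 - 14 = 0. total_sold = 38
  Event 6 (sale 12): sell min(12,0)=0. stock: 0 - 0 = 0. total_sold = 38
  Event 7 (restock 9): 0 + 9 = 9
  Event 8 (sale 16): sell min(16,9)=9. stock: 9 - 9 = 0. total_sold = 47
Final: stock = 0, total_sold = 47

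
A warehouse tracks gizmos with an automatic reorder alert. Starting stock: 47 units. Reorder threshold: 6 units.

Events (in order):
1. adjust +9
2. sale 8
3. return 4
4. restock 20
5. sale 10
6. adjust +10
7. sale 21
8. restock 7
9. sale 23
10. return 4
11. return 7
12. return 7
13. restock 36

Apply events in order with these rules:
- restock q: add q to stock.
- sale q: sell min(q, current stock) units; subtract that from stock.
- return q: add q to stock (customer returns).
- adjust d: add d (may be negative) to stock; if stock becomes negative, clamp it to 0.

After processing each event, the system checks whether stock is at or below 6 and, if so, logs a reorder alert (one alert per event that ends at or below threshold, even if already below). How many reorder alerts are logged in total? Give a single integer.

Processing events:
Start: stock = 47
  Event 1 (adjust +9): 47 + 9 = 56
  Event 2 (sale 8): sell min(8,56)=8. stock: 56 - 8 = 48. total_sold = 8
  Event 3 (return 4): 48 + 4 = 52
  Event 4 (restock 20): 52 + 20 = 72
  Event 5 (sale 10): sell min(10,72)=10. stock: 72 - 10 = 62. total_sold = 18
  Event 6 (adjust +10): 62 + 10 = 72
  Event 7 (sale 21): sell min(21,72)=21. stock: 72 - 21 = 51. total_sold = 39
  Event 8 (restock 7): 51 + 7 = 58
  Event 9 (sale 23): sell min(23,58)=23. stock: 58 - 23 = 35. total_sold = 62
  Event 10 (return 4): 35 + 4 = 39
  Event 11 (return 7): 39 + 7 = 46
  Event 12 (return 7): 46 + 7 = 53
  Event 13 (restock 36): 53 + 36 = 89
Final: stock = 89, total_sold = 62

Checking against threshold 6:
  After event 1: stock=56 > 6
  After event 2: stock=48 > 6
  After event 3: stock=52 > 6
  After event 4: stock=72 > 6
  After event 5: stock=62 > 6
  After event 6: stock=72 > 6
  After event 7: stock=51 > 6
  After event 8: stock=58 > 6
  After event 9: stock=35 > 6
  After event 10: stock=39 > 6
  After event 11: stock=46 > 6
  After event 12: stock=53 > 6
  After event 13: stock=89 > 6
Alert events: []. Count = 0

Answer: 0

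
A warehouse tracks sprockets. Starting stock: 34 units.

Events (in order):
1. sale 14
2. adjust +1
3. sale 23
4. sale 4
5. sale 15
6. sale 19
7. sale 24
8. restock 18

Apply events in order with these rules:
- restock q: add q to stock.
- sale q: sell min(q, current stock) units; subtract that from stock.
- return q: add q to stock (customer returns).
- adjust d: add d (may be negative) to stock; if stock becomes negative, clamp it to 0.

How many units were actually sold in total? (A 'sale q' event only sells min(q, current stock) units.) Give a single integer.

Processing events:
Start: stock = 34
  Event 1 (sale 14): sell min(14,34)=14. stock: 34 - 14 = 20. total_sold = 14
  Event 2 (adjust +1): 20 + 1 = 21
  Event 3 (sale 23): sell min(23,21)=21. stock: 21 - 21 = 0. total_sold = 35
  Event 4 (sale 4): sell min(4,0)=0. stock: 0 - 0 = 0. total_sold = 35
  Event 5 (sale 15): sell min(15,0)=0. stock: 0 - 0 = 0. total_sold = 35
  Event 6 (sale 19): sell min(19,0)=0. stock: 0 - 0 = 0. total_sold = 35
  Event 7 (sale 24): sell min(24,0)=0. stock: 0 - 0 = 0. total_sold = 35
  Event 8 (restock 18): 0 + 18 = 18
Final: stock = 18, total_sold = 35

Answer: 35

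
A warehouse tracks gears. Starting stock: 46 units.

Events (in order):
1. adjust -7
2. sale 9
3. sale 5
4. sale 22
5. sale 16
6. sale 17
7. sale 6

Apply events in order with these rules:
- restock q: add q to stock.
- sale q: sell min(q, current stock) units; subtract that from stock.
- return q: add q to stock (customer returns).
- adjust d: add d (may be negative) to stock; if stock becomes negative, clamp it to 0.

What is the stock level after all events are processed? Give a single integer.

Processing events:
Start: stock = 46
  Event 1 (adjust -7): 46 + -7 = 39
  Event 2 (sale 9): sell min(9,39)=9. stock: 39 - 9 = 30. total_sold = 9
  Event 3 (sale 5): sell min(5,30)=5. stock: 30 - 5 = 25. total_sold = 14
  Event 4 (sale 22): sell min(22,25)=22. stock: 25 - 22 = 3. total_sold = 36
  Event 5 (sale 16): sell min(16,3)=3. stock: 3 - 3 = 0. total_sold = 39
  Event 6 (sale 17): sell min(17,0)=0. stock: 0 - 0 = 0. total_sold = 39
  Event 7 (sale 6): sell min(6,0)=0. stock: 0 - 0 = 0. total_sold = 39
Final: stock = 0, total_sold = 39

Answer: 0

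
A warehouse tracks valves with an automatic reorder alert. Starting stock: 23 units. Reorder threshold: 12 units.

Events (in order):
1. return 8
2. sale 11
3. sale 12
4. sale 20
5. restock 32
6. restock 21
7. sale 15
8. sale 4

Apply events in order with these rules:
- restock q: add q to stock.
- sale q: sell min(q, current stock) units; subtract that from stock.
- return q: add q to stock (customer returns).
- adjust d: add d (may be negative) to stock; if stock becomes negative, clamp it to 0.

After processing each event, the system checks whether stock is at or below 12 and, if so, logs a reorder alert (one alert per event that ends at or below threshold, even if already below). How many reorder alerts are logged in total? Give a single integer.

Processing events:
Start: stock = 23
  Event 1 (return 8): 23 + 8 = 31
  Event 2 (sale 11): sell min(11,31)=11. stock: 31 - 11 = 20. total_sold = 11
  Event 3 (sale 12): sell min(12,20)=12. stock: 20 - 12 = 8. total_sold = 23
  Event 4 (sale 20): sell min(20,8)=8. stock: 8 - 8 = 0. total_sold = 31
  Event 5 (restock 32): 0 + 32 = 32
  Event 6 (restock 21): 32 + 21 = 53
  Event 7 (sale 15): sell min(15,53)=15. stock: 53 - 15 = 38. total_sold = 46
  Event 8 (sale 4): sell min(4,38)=4. stock: 38 - 4 = 34. total_sold = 50
Final: stock = 34, total_sold = 50

Checking against threshold 12:
  After event 1: stock=31 > 12
  After event 2: stock=20 > 12
  After event 3: stock=8 <= 12 -> ALERT
  After event 4: stock=0 <= 12 -> ALERT
  After event 5: stock=32 > 12
  After event 6: stock=53 > 12
  After event 7: stock=38 > 12
  After event 8: stock=34 > 12
Alert events: [3, 4]. Count = 2

Answer: 2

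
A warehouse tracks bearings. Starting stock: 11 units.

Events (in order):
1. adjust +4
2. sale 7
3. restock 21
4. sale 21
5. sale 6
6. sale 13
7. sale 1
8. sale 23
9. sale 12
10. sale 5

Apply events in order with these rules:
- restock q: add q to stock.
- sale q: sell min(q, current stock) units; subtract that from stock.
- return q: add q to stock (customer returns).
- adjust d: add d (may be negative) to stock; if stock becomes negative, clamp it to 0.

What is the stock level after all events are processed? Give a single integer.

Processing events:
Start: stock = 11
  Event 1 (adjust +4): 11 + 4 = 15
  Event 2 (sale 7): sell min(7,15)=7. stock: 15 - 7 = 8. total_sold = 7
  Event 3 (restock 21): 8 + 21 = 29
  Event 4 (sale 21): sell min(21,29)=21. stock: 29 - 21 = 8. total_sold = 28
  Event 5 (sale 6): sell min(6,8)=6. stock: 8 - 6 = 2. total_sold = 34
  Event 6 (sale 13): sell min(13,2)=2. stock: 2 - 2 = 0. total_sold = 36
  Event 7 (sale 1): sell min(1,0)=0. stock: 0 - 0 = 0. total_sold = 36
  Event 8 (sale 23): sell min(23,0)=0. stock: 0 - 0 = 0. total_sold = 36
  Event 9 (sale 12): sell min(12,0)=0. stock: 0 - 0 = 0. total_sold = 36
  Event 10 (sale 5): sell min(5,0)=0. stock: 0 - 0 = 0. total_sold = 36
Final: stock = 0, total_sold = 36

Answer: 0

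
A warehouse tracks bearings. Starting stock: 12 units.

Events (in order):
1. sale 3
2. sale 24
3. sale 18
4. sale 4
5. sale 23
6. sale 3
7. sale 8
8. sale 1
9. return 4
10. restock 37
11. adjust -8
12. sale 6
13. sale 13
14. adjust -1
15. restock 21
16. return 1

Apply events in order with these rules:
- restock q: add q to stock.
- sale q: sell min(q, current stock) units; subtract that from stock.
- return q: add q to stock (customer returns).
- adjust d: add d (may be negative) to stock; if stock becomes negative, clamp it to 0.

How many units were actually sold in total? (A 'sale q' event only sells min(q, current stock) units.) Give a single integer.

Processing events:
Start: stock = 12
  Event 1 (sale 3): sell min(3,12)=3. stock: 12 - 3 = 9. total_sold = 3
  Event 2 (sale 24): sell min(24,9)=9. stock: 9 - 9 = 0. total_sold = 12
  Event 3 (sale 18): sell min(18,0)=0. stock: 0 - 0 = 0. total_sold = 12
  Event 4 (sale 4): sell min(4,0)=0. stock: 0 - 0 = 0. total_sold = 12
  Event 5 (sale 23): sell min(23,0)=0. stock: 0 - 0 = 0. total_sold = 12
  Event 6 (sale 3): sell min(3,0)=0. stock: 0 - 0 = 0. total_sold = 12
  Event 7 (sale 8): sell min(8,0)=0. stock: 0 - 0 = 0. total_sold = 12
  Event 8 (sale 1): sell min(1,0)=0. stock: 0 - 0 = 0. total_sold = 12
  Event 9 (return 4): 0 + 4 = 4
  Event 10 (restock 37): 4 + 37 = 41
  Event 11 (adjust -8): 41 + -8 = 33
  Event 12 (sale 6): sell min(6,33)=6. stock: 33 - 6 = 27. total_sold = 18
  Event 13 (sale 13): sell min(13,27)=13. stock: 27 - 13 = 14. total_sold = 31
  Event 14 (adjust -1): 14 + -1 = 13
  Event 15 (restock 21): 13 + 21 = 34
  Event 16 (return 1): 34 + 1 = 35
Final: stock = 35, total_sold = 31

Answer: 31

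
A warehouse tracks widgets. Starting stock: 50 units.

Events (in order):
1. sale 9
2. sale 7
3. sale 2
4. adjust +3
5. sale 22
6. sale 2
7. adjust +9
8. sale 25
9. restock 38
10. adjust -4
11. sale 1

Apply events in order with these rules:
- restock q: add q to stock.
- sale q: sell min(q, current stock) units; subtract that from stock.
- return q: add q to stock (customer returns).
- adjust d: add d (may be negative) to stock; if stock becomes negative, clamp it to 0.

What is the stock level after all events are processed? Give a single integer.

Answer: 33

Derivation:
Processing events:
Start: stock = 50
  Event 1 (sale 9): sell min(9,50)=9. stock: 50 - 9 = 41. total_sold = 9
  Event 2 (sale 7): sell min(7,41)=7. stock: 41 - 7 = 34. total_sold = 16
  Event 3 (sale 2): sell min(2,34)=2. stock: 34 - 2 = 32. total_sold = 18
  Event 4 (adjust +3): 32 + 3 = 35
  Event 5 (sale 22): sell min(22,35)=22. stock: 35 - 22 = 13. total_sold = 40
  Event 6 (sale 2): sell min(2,13)=2. stock: 13 - 2 = 11. total_sold = 42
  Event 7 (adjust +9): 11 + 9 = 20
  Event 8 (sale 25): sell min(25,20)=20. stock: 20 - 20 = 0. total_sold = 62
  Event 9 (restock 38): 0 + 38 = 38
  Event 10 (adjust -4): 38 + -4 = 34
  Event 11 (sale 1): sell min(1,34)=1. stock: 34 - 1 = 33. total_sold = 63
Final: stock = 33, total_sold = 63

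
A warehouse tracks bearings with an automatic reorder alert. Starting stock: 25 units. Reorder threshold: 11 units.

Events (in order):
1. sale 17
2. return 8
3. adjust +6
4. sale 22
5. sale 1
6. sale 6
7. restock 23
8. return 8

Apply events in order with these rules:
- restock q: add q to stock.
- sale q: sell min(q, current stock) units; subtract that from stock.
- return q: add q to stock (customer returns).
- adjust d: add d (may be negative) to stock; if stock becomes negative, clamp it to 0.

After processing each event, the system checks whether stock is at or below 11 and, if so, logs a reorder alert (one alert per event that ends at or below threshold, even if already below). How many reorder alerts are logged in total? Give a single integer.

Answer: 4

Derivation:
Processing events:
Start: stock = 25
  Event 1 (sale 17): sell min(17,25)=17. stock: 25 - 17 = 8. total_sold = 17
  Event 2 (return 8): 8 + 8 = 16
  Event 3 (adjust +6): 16 + 6 = 22
  Event 4 (sale 22): sell min(22,22)=22. stock: 22 - 22 = 0. total_sold = 39
  Event 5 (sale 1): sell min(1,0)=0. stock: 0 - 0 = 0. total_sold = 39
  Event 6 (sale 6): sell min(6,0)=0. stock: 0 - 0 = 0. total_sold = 39
  Event 7 (restock 23): 0 + 23 = 23
  Event 8 (return 8): 23 + 8 = 31
Final: stock = 31, total_sold = 39

Checking against threshold 11:
  After event 1: stock=8 <= 11 -> ALERT
  After event 2: stock=16 > 11
  After event 3: stock=22 > 11
  After event 4: stock=0 <= 11 -> ALERT
  After event 5: stock=0 <= 11 -> ALERT
  After event 6: stock=0 <= 11 -> ALERT
  After event 7: stock=23 > 11
  After event 8: stock=31 > 11
Alert events: [1, 4, 5, 6]. Count = 4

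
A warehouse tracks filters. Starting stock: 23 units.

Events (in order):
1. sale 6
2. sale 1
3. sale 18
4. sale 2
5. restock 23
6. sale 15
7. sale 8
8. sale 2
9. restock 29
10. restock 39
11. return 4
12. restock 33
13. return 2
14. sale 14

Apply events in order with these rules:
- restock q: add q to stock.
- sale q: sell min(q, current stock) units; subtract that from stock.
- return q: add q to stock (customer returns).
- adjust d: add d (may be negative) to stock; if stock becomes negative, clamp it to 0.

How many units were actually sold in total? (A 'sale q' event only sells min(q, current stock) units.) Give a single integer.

Processing events:
Start: stock = 23
  Event 1 (sale 6): sell min(6,23)=6. stock: 23 - 6 = 17. total_sold = 6
  Event 2 (sale 1): sell min(1,17)=1. stock: 17 - 1 = 16. total_sold = 7
  Event 3 (sale 18): sell min(18,16)=16. stock: 16 - 16 = 0. total_sold = 23
  Event 4 (sale 2): sell min(2,0)=0. stock: 0 - 0 = 0. total_sold = 23
  Event 5 (restock 23): 0 + 23 = 23
  Event 6 (sale 15): sell min(15,23)=15. stock: 23 - 15 = 8. total_sold = 38
  Event 7 (sale 8): sell min(8,8)=8. stock: 8 - 8 = 0. total_sold = 46
  Event 8 (sale 2): sell min(2,0)=0. stock: 0 - 0 = 0. total_sold = 46
  Event 9 (restock 29): 0 + 29 = 29
  Event 10 (restock 39): 29 + 39 = 68
  Event 11 (return 4): 68 + 4 = 72
  Event 12 (restock 33): 72 + 33 = 105
  Event 13 (return 2): 105 + 2 = 107
  Event 14 (sale 14): sell min(14,107)=14. stock: 107 - 14 = 93. total_sold = 60
Final: stock = 93, total_sold = 60

Answer: 60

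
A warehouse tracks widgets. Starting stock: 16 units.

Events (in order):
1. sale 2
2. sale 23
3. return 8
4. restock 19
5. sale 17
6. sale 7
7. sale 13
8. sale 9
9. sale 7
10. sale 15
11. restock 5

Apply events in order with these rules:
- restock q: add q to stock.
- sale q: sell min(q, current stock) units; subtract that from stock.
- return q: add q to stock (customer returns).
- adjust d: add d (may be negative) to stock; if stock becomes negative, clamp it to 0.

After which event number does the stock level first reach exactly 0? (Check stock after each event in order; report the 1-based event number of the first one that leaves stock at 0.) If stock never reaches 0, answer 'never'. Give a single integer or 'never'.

Processing events:
Start: stock = 16
  Event 1 (sale 2): sell min(2,16)=2. stock: 16 - 2 = 14. total_sold = 2
  Event 2 (sale 23): sell min(23,14)=14. stock: 14 - 14 = 0. total_sold = 16
  Event 3 (return 8): 0 + 8 = 8
  Event 4 (restock 19): 8 + 19 = 27
  Event 5 (sale 17): sell min(17,27)=17. stock: 27 - 17 = 10. total_sold = 33
  Event 6 (sale 7): sell min(7,10)=7. stock: 10 - 7 = 3. total_sold = 40
  Event 7 (sale 13): sell min(13,3)=3. stock: 3 - 3 = 0. total_sold = 43
  Event 8 (sale 9): sell min(9,0)=0. stock: 0 - 0 = 0. total_sold = 43
  Event 9 (sale 7): sell min(7,0)=0. stock: 0 - 0 = 0. total_sold = 43
  Event 10 (sale 15): sell min(15,0)=0. stock: 0 - 0 = 0. total_sold = 43
  Event 11 (restock 5): 0 + 5 = 5
Final: stock = 5, total_sold = 43

First zero at event 2.

Answer: 2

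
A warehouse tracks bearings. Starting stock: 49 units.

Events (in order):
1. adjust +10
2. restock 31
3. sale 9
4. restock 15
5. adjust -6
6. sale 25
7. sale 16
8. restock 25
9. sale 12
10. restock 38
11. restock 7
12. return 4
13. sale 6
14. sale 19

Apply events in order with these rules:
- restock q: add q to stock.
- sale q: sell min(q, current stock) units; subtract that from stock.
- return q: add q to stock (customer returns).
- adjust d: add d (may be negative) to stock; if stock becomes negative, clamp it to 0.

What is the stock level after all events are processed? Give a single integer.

Answer: 86

Derivation:
Processing events:
Start: stock = 49
  Event 1 (adjust +10): 49 + 10 = 59
  Event 2 (restock 31): 59 + 31 = 90
  Event 3 (sale 9): sell min(9,90)=9. stock: 90 - 9 = 81. total_sold = 9
  Event 4 (restock 15): 81 + 15 = 96
  Event 5 (adjust -6): 96 + -6 = 90
  Event 6 (sale 25): sell min(25,90)=25. stock: 90 - 25 = 65. total_sold = 34
  Event 7 (sale 16): sell min(16,65)=16. stock: 65 - 16 = 49. total_sold = 50
  Event 8 (restock 25): 49 + 25 = 74
  Event 9 (sale 12): sell min(12,74)=12. stock: 74 - 12 = 62. total_sold = 62
  Event 10 (restock 38): 62 + 38 = 100
  Event 11 (restock 7): 100 + 7 = 107
  Event 12 (return 4): 107 + 4 = 111
  Event 13 (sale 6): sell min(6,111)=6. stock: 111 - 6 = 105. total_sold = 68
  Event 14 (sale 19): sell min(19,105)=19. stock: 105 - 19 = 86. total_sold = 87
Final: stock = 86, total_sold = 87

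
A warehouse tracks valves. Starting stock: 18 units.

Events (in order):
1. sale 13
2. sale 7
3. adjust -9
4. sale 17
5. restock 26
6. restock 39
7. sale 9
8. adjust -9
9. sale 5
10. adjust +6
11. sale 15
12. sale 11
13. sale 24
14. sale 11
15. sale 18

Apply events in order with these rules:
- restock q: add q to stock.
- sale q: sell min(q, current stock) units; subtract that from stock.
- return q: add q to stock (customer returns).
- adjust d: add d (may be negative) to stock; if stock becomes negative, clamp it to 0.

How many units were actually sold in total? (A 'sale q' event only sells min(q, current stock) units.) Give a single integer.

Answer: 80

Derivation:
Processing events:
Start: stock = 18
  Event 1 (sale 13): sell min(13,18)=13. stock: 18 - 13 = 5. total_sold = 13
  Event 2 (sale 7): sell min(7,5)=5. stock: 5 - 5 = 0. total_sold = 18
  Event 3 (adjust -9): 0 + -9 = 0 (clamped to 0)
  Event 4 (sale 17): sell min(17,0)=0. stock: 0 - 0 = 0. total_sold = 18
  Event 5 (restock 26): 0 + 26 = 26
  Event 6 (restock 39): 26 + 39 = 65
  Event 7 (sale 9): sell min(9,65)=9. stock: 65 - 9 = 56. total_sold = 27
  Event 8 (adjust -9): 56 + -9 = 47
  Event 9 (sale 5): sell min(5,47)=5. stock: 47 - 5 = 42. total_sold = 32
  Event 10 (adjust +6): 42 + 6 = 48
  Event 11 (sale 15): sell min(15,48)=15. stock: 48 - 15 = 33. total_sold = 47
  Event 12 (sale 11): sell min(11,33)=11. stock: 33 - 11 = 22. total_sold = 58
  Event 13 (sale 24): sell min(24,22)=22. stock: 22 - 22 = 0. total_sold = 80
  Event 14 (sale 11): sell min(11,0)=0. stock: 0 - 0 = 0. total_sold = 80
  Event 15 (sale 18): sell min(18,0)=0. stock: 0 - 0 = 0. total_sold = 80
Final: stock = 0, total_sold = 80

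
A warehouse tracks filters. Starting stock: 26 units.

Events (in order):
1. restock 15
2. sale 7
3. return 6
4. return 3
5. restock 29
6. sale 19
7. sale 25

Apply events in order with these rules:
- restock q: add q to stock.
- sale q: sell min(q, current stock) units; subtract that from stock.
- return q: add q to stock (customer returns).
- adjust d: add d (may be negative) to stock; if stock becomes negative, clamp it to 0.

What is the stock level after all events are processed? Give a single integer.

Processing events:
Start: stock = 26
  Event 1 (restock 15): 26 + 15 = 41
  Event 2 (sale 7): sell min(7,41)=7. stock: 41 - 7 = 34. total_sold = 7
  Event 3 (return 6): 34 + 6 = 40
  Event 4 (return 3): 40 + 3 = 43
  Event 5 (restock 29): 43 + 29 = 72
  Event 6 (sale 19): sell min(19,72)=19. stock: 72 - 19 = 53. total_sold = 26
  Event 7 (sale 25): sell min(25,53)=25. stock: 53 - 25 = 28. total_sold = 51
Final: stock = 28, total_sold = 51

Answer: 28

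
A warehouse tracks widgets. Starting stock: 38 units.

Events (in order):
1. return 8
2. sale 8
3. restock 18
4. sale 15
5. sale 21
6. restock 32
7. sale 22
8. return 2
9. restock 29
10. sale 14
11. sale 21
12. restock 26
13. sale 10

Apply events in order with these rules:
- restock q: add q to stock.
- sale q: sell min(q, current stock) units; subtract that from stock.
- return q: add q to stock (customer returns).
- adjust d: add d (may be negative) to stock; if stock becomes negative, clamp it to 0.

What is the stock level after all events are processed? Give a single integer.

Answer: 42

Derivation:
Processing events:
Start: stock = 38
  Event 1 (return 8): 38 + 8 = 46
  Event 2 (sale 8): sell min(8,46)=8. stock: 46 - 8 = 38. total_sold = 8
  Event 3 (restock 18): 38 + 18 = 56
  Event 4 (sale 15): sell min(15,56)=15. stock: 56 - 15 = 41. total_sold = 23
  Event 5 (sale 21): sell min(21,41)=21. stock: 41 - 21 = 20. total_sold = 44
  Event 6 (restock 32): 20 + 32 = 52
  Event 7 (sale 22): sell min(22,52)=22. stock: 52 - 22 = 30. total_sold = 66
  Event 8 (return 2): 30 + 2 = 32
  Event 9 (restock 29): 32 + 29 = 61
  Event 10 (sale 14): sell min(14,61)=14. stock: 61 - 14 = 47. total_sold = 80
  Event 11 (sale 21): sell min(21,47)=21. stock: 47 - 21 = 26. total_sold = 101
  Event 12 (restock 26): 26 + 26 = 52
  Event 13 (sale 10): sell min(10,52)=10. stock: 52 - 10 = 42. total_sold = 111
Final: stock = 42, total_sold = 111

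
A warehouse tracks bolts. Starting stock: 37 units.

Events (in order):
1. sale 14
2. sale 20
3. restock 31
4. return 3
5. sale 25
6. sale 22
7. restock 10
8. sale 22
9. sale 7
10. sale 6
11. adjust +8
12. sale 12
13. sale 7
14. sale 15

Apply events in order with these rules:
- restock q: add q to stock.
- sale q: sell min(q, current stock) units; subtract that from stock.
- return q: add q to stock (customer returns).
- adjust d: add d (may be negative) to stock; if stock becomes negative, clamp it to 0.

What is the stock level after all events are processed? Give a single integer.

Answer: 0

Derivation:
Processing events:
Start: stock = 37
  Event 1 (sale 14): sell min(14,37)=14. stock: 37 - 14 = 23. total_sold = 14
  Event 2 (sale 20): sell min(20,23)=20. stock: 23 - 20 = 3. total_sold = 34
  Event 3 (restock 31): 3 + 31 = 34
  Event 4 (return 3): 34 + 3 = 37
  Event 5 (sale 25): sell min(25,37)=25. stock: 37 - 25 = 12. total_sold = 59
  Event 6 (sale 22): sell min(22,12)=12. stock: 12 - 12 = 0. total_sold = 71
  Event 7 (restock 10): 0 + 10 = 10
  Event 8 (sale 22): sell min(22,10)=10. stock: 10 - 10 = 0. total_sold = 81
  Event 9 (sale 7): sell min(7,0)=0. stock: 0 - 0 = 0. total_sold = 81
  Event 10 (sale 6): sell min(6,0)=0. stock: 0 - 0 = 0. total_sold = 81
  Event 11 (adjust +8): 0 + 8 = 8
  Event 12 (sale 12): sell min(12,8)=8. stock: 8 - 8 = 0. total_sold = 89
  Event 13 (sale 7): sell min(7,0)=0. stock: 0 - 0 = 0. total_sold = 89
  Event 14 (sale 15): sell min(15,0)=0. stock: 0 - 0 = 0. total_sold = 89
Final: stock = 0, total_sold = 89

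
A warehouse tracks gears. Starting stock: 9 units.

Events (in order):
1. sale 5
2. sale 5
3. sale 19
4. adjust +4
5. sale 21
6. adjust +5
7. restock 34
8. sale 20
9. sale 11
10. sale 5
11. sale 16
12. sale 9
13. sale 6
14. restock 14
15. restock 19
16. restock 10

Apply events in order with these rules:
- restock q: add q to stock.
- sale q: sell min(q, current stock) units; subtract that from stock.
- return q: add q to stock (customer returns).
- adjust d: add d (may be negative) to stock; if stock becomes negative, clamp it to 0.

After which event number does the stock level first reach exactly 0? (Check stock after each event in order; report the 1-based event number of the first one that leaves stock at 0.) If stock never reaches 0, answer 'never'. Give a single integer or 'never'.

Answer: 2

Derivation:
Processing events:
Start: stock = 9
  Event 1 (sale 5): sell min(5,9)=5. stock: 9 - 5 = 4. total_sold = 5
  Event 2 (sale 5): sell min(5,4)=4. stock: 4 - 4 = 0. total_sold = 9
  Event 3 (sale 19): sell min(19,0)=0. stock: 0 - 0 = 0. total_sold = 9
  Event 4 (adjust +4): 0 + 4 = 4
  Event 5 (sale 21): sell min(21,4)=4. stock: 4 - 4 = 0. total_sold = 13
  Event 6 (adjust +5): 0 + 5 = 5
  Event 7 (restock 34): 5 + 34 = 39
  Event 8 (sale 20): sell min(20,39)=20. stock: 39 - 20 = 19. total_sold = 33
  Event 9 (sale 11): sell min(11,19)=11. stock: 19 - 11 = 8. total_sold = 44
  Event 10 (sale 5): sell min(5,8)=5. stock: 8 - 5 = 3. total_sold = 49
  Event 11 (sale 16): sell min(16,3)=3. stock: 3 - 3 = 0. total_sold = 52
  Event 12 (sale 9): sell min(9,0)=0. stock: 0 - 0 = 0. total_sold = 52
  Event 13 (sale 6): sell min(6,0)=0. stock: 0 - 0 = 0. total_sold = 52
  Event 14 (restock 14): 0 + 14 = 14
  Event 15 (restock 19): 14 + 19 = 33
  Event 16 (restock 10): 33 + 10 = 43
Final: stock = 43, total_sold = 52

First zero at event 2.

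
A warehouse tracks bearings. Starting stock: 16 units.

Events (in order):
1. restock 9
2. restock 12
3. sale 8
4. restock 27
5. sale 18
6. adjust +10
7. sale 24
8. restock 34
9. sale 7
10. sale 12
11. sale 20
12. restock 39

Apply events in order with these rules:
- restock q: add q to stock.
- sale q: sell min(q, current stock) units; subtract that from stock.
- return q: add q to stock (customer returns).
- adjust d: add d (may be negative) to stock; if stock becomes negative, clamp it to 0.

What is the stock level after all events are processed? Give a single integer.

Processing events:
Start: stock = 16
  Event 1 (restock 9): 16 + 9 = 25
  Event 2 (restock 12): 25 + 12 = 37
  Event 3 (sale 8): sell min(8,37)=8. stock: 37 - 8 = 29. total_sold = 8
  Event 4 (restock 27): 29 + 27 = 56
  Event 5 (sale 18): sell min(18,56)=18. stock: 56 - 18 = 38. total_sold = 26
  Event 6 (adjust +10): 38 + 10 = 48
  Event 7 (sale 24): sell min(24,48)=24. stock: 48 - 24 = 24. total_sold = 50
  Event 8 (restock 34): 24 + 34 = 58
  Event 9 (sale 7): sell min(7,58)=7. stock: 58 - 7 = 51. total_sold = 57
  Event 10 (sale 12): sell min(12,51)=12. stock: 51 - 12 = 39. total_sold = 69
  Event 11 (sale 20): sell min(20,39)=20. stock: 39 - 20 = 19. total_sold = 89
  Event 12 (restock 39): 19 + 39 = 58
Final: stock = 58, total_sold = 89

Answer: 58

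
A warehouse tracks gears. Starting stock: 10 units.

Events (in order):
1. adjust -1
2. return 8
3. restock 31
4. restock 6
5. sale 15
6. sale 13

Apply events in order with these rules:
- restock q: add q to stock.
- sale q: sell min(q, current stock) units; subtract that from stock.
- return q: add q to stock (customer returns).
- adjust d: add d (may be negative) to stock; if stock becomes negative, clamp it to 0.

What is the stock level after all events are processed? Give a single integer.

Answer: 26

Derivation:
Processing events:
Start: stock = 10
  Event 1 (adjust -1): 10 + -1 = 9
  Event 2 (return 8): 9 + 8 = 17
  Event 3 (restock 31): 17 + 31 = 48
  Event 4 (restock 6): 48 + 6 = 54
  Event 5 (sale 15): sell min(15,54)=15. stock: 54 - 15 = 39. total_sold = 15
  Event 6 (sale 13): sell min(13,39)=13. stock: 39 - 13 = 26. total_sold = 28
Final: stock = 26, total_sold = 28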